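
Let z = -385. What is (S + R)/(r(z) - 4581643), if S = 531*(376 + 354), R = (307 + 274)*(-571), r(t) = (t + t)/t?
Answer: -2941/241139 ≈ -0.012196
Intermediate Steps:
r(t) = 2 (r(t) = (2*t)/t = 2)
R = -331751 (R = 581*(-571) = -331751)
S = 387630 (S = 531*730 = 387630)
(S + R)/(r(z) - 4581643) = (387630 - 331751)/(2 - 4581643) = 55879/(-4581641) = 55879*(-1/4581641) = -2941/241139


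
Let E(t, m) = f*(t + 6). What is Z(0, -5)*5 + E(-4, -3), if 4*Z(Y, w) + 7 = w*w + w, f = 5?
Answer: 105/4 ≈ 26.250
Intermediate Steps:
Z(Y, w) = -7/4 + w/4 + w**2/4 (Z(Y, w) = -7/4 + (w*w + w)/4 = -7/4 + (w**2 + w)/4 = -7/4 + (w + w**2)/4 = -7/4 + (w/4 + w**2/4) = -7/4 + w/4 + w**2/4)
E(t, m) = 30 + 5*t (E(t, m) = 5*(t + 6) = 5*(6 + t) = 30 + 5*t)
Z(0, -5)*5 + E(-4, -3) = (-7/4 + (1/4)*(-5) + (1/4)*(-5)**2)*5 + (30 + 5*(-4)) = (-7/4 - 5/4 + (1/4)*25)*5 + (30 - 20) = (-7/4 - 5/4 + 25/4)*5 + 10 = (13/4)*5 + 10 = 65/4 + 10 = 105/4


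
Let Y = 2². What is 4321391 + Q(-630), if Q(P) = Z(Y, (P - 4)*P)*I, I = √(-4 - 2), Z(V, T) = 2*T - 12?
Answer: 4321391 + 798828*I*√6 ≈ 4.3214e+6 + 1.9567e+6*I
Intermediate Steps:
Y = 4
Z(V, T) = -12 + 2*T
I = I*√6 (I = √(-6) = I*√6 ≈ 2.4495*I)
Q(P) = I*√6*(-12 + 2*P*(-4 + P)) (Q(P) = (-12 + 2*((P - 4)*P))*(I*√6) = (-12 + 2*((-4 + P)*P))*(I*√6) = (-12 + 2*(P*(-4 + P)))*(I*√6) = (-12 + 2*P*(-4 + P))*(I*√6) = I*√6*(-12 + 2*P*(-4 + P)))
4321391 + Q(-630) = 4321391 + 2*I*√6*(-6 - 630*(-4 - 630)) = 4321391 + 2*I*√6*(-6 - 630*(-634)) = 4321391 + 2*I*√6*(-6 + 399420) = 4321391 + 2*I*√6*399414 = 4321391 + 798828*I*√6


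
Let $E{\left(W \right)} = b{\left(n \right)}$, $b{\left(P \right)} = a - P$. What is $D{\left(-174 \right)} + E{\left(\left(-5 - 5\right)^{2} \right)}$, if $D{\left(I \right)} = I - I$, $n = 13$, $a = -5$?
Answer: $-18$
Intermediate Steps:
$b{\left(P \right)} = -5 - P$
$D{\left(I \right)} = 0$
$E{\left(W \right)} = -18$ ($E{\left(W \right)} = -5 - 13 = -18$)
$D{\left(-174 \right)} + E{\left(\left(-5 - 5\right)^{2} \right)} = 0 - 18 = -18$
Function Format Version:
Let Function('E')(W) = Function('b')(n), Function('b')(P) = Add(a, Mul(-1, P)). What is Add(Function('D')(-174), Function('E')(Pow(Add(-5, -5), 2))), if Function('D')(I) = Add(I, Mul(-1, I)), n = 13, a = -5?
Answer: -18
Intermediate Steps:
Function('b')(P) = Add(-5, Mul(-1, P))
Function('D')(I) = 0
Function('E')(W) = -18 (Function('E')(W) = Add(-5, Mul(-1, 13)) = Add(-5, -13) = -18)
Add(Function('D')(-174), Function('E')(Pow(Add(-5, -5), 2))) = Add(0, -18) = -18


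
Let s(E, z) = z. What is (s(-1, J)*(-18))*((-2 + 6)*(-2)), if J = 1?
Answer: 144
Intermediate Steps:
(s(-1, J)*(-18))*((-2 + 6)*(-2)) = (1*(-18))*((-2 + 6)*(-2)) = -72*(-2) = -18*(-8) = 144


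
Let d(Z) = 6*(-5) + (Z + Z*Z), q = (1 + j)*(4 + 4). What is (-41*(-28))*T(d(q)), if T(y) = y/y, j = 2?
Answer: 1148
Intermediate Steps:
q = 24 (q = (1 + 2)*(4 + 4) = 3*8 = 24)
d(Z) = -30 + Z + Z**2 (d(Z) = -30 + (Z + Z**2) = -30 + Z + Z**2)
T(y) = 1
(-41*(-28))*T(d(q)) = -41*(-28)*1 = 1148*1 = 1148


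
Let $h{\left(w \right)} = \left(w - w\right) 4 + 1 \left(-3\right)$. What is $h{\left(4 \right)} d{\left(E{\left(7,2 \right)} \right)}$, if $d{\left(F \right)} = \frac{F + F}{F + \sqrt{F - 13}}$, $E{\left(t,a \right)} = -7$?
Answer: $- \frac{98}{23} - \frac{28 i \sqrt{5}}{23} \approx -4.2609 - 2.7222 i$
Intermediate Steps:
$h{\left(w \right)} = -3$ ($h{\left(w \right)} = 0 \cdot 4 - 3 = 0 - 3 = -3$)
$d{\left(F \right)} = \frac{2 F}{F + \sqrt{-13 + F}}$
$h{\left(4 \right)} d{\left(E{\left(7,2 \right)} \right)} = - 3 \cdot 2 \left(-7\right) \frac{1}{-7 + \sqrt{-13 - 7}} = - 3 \cdot 2 \left(-7\right) \frac{1}{-7 + \sqrt{-20}} = - 3 \cdot 2 \left(-7\right) \frac{1}{-7 + 2 i \sqrt{5}} = - 3 \left(- \frac{14}{-7 + 2 i \sqrt{5}}\right) = \frac{42}{-7 + 2 i \sqrt{5}}$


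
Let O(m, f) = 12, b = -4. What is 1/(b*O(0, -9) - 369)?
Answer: -1/417 ≈ -0.0023981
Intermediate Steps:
1/(b*O(0, -9) - 369) = 1/(-4*12 - 369) = 1/(-48 - 369) = 1/(-417) = -1/417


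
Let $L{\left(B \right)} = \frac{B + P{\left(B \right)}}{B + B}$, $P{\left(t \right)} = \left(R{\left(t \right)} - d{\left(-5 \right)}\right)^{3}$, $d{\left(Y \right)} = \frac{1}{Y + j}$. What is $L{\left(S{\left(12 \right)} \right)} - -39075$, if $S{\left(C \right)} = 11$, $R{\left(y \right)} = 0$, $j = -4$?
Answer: $\frac{313346435}{8019} \approx 39076.0$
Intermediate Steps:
$d{\left(Y \right)} = \frac{1}{-4 + Y}$ ($d{\left(Y \right)} = \frac{1}{Y - 4} = \frac{1}{-4 + Y}$)
$P{\left(t \right)} = \frac{1}{729}$ ($P{\left(t \right)} = \left(0 - \frac{1}{-4 - 5}\right)^{3} = \left(0 - \frac{1}{-9}\right)^{3} = \left(0 - - \frac{1}{9}\right)^{3} = \left(0 + \frac{1}{9}\right)^{3} = \left(\frac{1}{9}\right)^{3} = \frac{1}{729}$)
$L{\left(B \right)} = \frac{\frac{1}{729} + B}{2 B}$ ($L{\left(B \right)} = \frac{B + \frac{1}{729}}{B + B} = \frac{\frac{1}{729} + B}{2 B}$)
$L{\left(S{\left(12 \right)} \right)} - -39075 = \frac{1 + 729 \cdot 11}{1458 \cdot 11} - -39075 = \frac{1}{1458} \cdot \frac{1}{11} \left(1 + 8019\right) + 39075 = \frac{1}{1458} \cdot \frac{1}{11} \cdot 8020 + 39075 = \frac{4010}{8019} + 39075 = \frac{313346435}{8019}$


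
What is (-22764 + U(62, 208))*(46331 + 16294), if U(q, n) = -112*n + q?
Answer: -2880624750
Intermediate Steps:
U(q, n) = q - 112*n
(-22764 + U(62, 208))*(46331 + 16294) = (-22764 + (62 - 112*208))*(46331 + 16294) = (-22764 + (62 - 23296))*62625 = (-22764 - 23234)*62625 = -45998*62625 = -2880624750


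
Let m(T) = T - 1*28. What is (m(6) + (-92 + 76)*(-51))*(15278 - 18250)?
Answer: -2359768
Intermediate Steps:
m(T) = -28 + T (m(T) = T - 28 = -28 + T)
(m(6) + (-92 + 76)*(-51))*(15278 - 18250) = ((-28 + 6) + (-92 + 76)*(-51))*(15278 - 18250) = (-22 - 16*(-51))*(-2972) = (-22 + 816)*(-2972) = 794*(-2972) = -2359768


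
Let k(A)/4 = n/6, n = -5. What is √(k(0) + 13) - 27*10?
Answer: -270 + √87/3 ≈ -266.89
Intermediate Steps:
k(A) = -10/3 (k(A) = 4*(-5/6) = 4*(-5*⅙) = 4*(-⅚) = -10/3)
√(k(0) + 13) - 27*10 = √(-10/3 + 13) - 27*10 = √(29/3) - 270 = √87/3 - 270 = -270 + √87/3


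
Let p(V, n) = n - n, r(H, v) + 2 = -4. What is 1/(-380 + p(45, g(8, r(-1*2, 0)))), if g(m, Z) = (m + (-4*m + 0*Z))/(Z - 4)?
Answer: -1/380 ≈ -0.0026316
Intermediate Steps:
r(H, v) = -6 (r(H, v) = -2 - 4 = -6)
g(m, Z) = -3*m/(-4 + Z) (g(m, Z) = (m + (-4*m + 0))/(-4 + Z) = (m - 4*m)/(-4 + Z) = (-3*m)/(-4 + Z) = -3*m/(-4 + Z))
p(V, n) = 0
1/(-380 + p(45, g(8, r(-1*2, 0)))) = 1/(-380 + 0) = 1/(-380) = -1/380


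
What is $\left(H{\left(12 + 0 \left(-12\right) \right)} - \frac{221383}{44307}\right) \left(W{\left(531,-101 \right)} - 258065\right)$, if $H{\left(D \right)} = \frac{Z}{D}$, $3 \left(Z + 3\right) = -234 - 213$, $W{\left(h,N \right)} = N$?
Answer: $\frac{202042002430}{44307} \approx 4.56 \cdot 10^{6}$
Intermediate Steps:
$Z = -152$ ($Z = -3 + \frac{-234 - 213}{3} = -3 + \frac{1}{3} \left(-447\right) = -3 - 149 = -152$)
$H{\left(D \right)} = - \frac{152}{D}$
$\left(H{\left(12 + 0 \left(-12\right) \right)} - \frac{221383}{44307}\right) \left(W{\left(531,-101 \right)} - 258065\right) = \left(- \frac{152}{12 + 0 \left(-12\right)} - \frac{221383}{44307}\right) \left(-101 - 258065\right) = \left(- \frac{152}{12 + 0} - \frac{221383}{44307}\right) \left(-258166\right) = \left(- \frac{152}{12} - \frac{221383}{44307}\right) \left(-258166\right) = \left(\left(-152\right) \frac{1}{12} - \frac{221383}{44307}\right) \left(-258166\right) = \left(- \frac{38}{3} - \frac{221383}{44307}\right) \left(-258166\right) = \left(- \frac{782605}{44307}\right) \left(-258166\right) = \frac{202042002430}{44307}$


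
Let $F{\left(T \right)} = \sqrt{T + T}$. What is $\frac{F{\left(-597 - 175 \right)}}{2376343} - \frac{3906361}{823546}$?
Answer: $- \frac{3906361}{823546} + \frac{2 i \sqrt{386}}{2376343} \approx -4.7433 + 1.6535 \cdot 10^{-5} i$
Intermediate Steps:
$F{\left(T \right)} = \sqrt{2} \sqrt{T}$ ($F{\left(T \right)} = \sqrt{2 T} = \sqrt{2} \sqrt{T}$)
$\frac{F{\left(-597 - 175 \right)}}{2376343} - \frac{3906361}{823546} = \frac{\sqrt{2} \sqrt{-597 - 175}}{2376343} - \frac{3906361}{823546} = \sqrt{2} \sqrt{-597 - 175} \cdot \frac{1}{2376343} - \frac{3906361}{823546} = \sqrt{2} \sqrt{-772} \cdot \frac{1}{2376343} - \frac{3906361}{823546} = \sqrt{2} \cdot 2 i \sqrt{193} \cdot \frac{1}{2376343} - \frac{3906361}{823546} = 2 i \sqrt{386} \cdot \frac{1}{2376343} - \frac{3906361}{823546} = \frac{2 i \sqrt{386}}{2376343} - \frac{3906361}{823546} = - \frac{3906361}{823546} + \frac{2 i \sqrt{386}}{2376343}$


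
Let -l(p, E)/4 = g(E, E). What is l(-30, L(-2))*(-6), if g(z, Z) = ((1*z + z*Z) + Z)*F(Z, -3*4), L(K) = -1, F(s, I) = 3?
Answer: -72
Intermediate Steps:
g(z, Z) = 3*Z + 3*z + 3*Z*z (g(z, Z) = ((1*z + z*Z) + Z)*3 = ((z + Z*z) + Z)*3 = (Z + z + Z*z)*3 = 3*Z + 3*z + 3*Z*z)
l(p, E) = -24*E - 12*E² (l(p, E) = -4*(3*E + 3*E + 3*E*E) = -4*(3*E + 3*E + 3*E²) = -4*(3*E² + 6*E) = -24*E - 12*E²)
l(-30, L(-2))*(-6) = (12*(-1)*(-2 - 1*(-1)))*(-6) = (12*(-1)*(-2 + 1))*(-6) = (12*(-1)*(-1))*(-6) = 12*(-6) = -72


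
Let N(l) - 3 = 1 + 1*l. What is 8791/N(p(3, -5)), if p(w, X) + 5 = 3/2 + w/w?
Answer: 17582/3 ≈ 5860.7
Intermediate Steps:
p(w, X) = -5/2 (p(w, X) = -5 + (3/2 + w/w) = -5 + (3*(½) + 1) = -5 + (3/2 + 1) = -5 + 5/2 = -5/2)
N(l) = 4 + l (N(l) = 3 + (1 + 1*l) = 3 + (1 + l) = 4 + l)
8791/N(p(3, -5)) = 8791/(4 - 5/2) = 8791/(3/2) = 8791*(⅔) = 17582/3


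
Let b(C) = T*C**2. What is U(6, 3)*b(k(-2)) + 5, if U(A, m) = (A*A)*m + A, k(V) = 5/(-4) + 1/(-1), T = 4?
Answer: 4627/2 ≈ 2313.5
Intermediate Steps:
k(V) = -9/4 (k(V) = 5*(-1/4) + 1*(-1) = -5/4 - 1 = -9/4)
b(C) = 4*C**2
U(A, m) = A + m*A**2 (U(A, m) = A**2*m + A = m*A**2 + A = A + m*A**2)
U(6, 3)*b(k(-2)) + 5 = (6*(1 + 6*3))*(4*(-9/4)**2) + 5 = (6*(1 + 18))*(4*(81/16)) + 5 = (6*19)*(81/4) + 5 = 114*(81/4) + 5 = 4617/2 + 5 = 4627/2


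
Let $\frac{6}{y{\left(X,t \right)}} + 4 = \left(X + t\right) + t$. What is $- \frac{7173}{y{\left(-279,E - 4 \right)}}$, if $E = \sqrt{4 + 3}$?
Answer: $\frac{695781}{2} - 2391 \sqrt{7} \approx 3.4156 \cdot 10^{5}$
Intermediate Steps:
$E = \sqrt{7} \approx 2.6458$
$y{\left(X,t \right)} = \frac{6}{-4 + X + 2 t}$ ($y{\left(X,t \right)} = \frac{6}{-4 + \left(\left(X + t\right) + t\right)} = \frac{6}{-4 + \left(X + 2 t\right)} = \frac{6}{-4 + X + 2 t}$)
$- \frac{7173}{y{\left(-279,E - 4 \right)}} = - \frac{7173}{6 \frac{1}{-4 - 279 + 2 \left(\sqrt{7} - 4\right)}} = - \frac{7173}{6 \frac{1}{-4 - 279 + 2 \left(-4 + \sqrt{7}\right)}} = - \frac{7173}{6 \frac{1}{-4 - 279 - \left(8 - 2 \sqrt{7}\right)}} = - \frac{7173}{6 \frac{1}{-291 + 2 \sqrt{7}}} = - 7173 \left(- \frac{97}{2} + \frac{\sqrt{7}}{3}\right) = \frac{695781}{2} - 2391 \sqrt{7}$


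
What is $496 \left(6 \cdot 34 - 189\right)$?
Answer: $7440$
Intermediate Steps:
$496 \left(6 \cdot 34 - 189\right) = 496 \left(204 - 189\right) = 496 \cdot 15 = 7440$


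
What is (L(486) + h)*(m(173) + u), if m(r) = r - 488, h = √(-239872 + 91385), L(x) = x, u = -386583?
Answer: -188032428 - 386898*I*√148487 ≈ -1.8803e+8 - 1.4909e+8*I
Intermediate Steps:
h = I*√148487 (h = √(-148487) = I*√148487 ≈ 385.34*I)
m(r) = -488 + r
(L(486) + h)*(m(173) + u) = (486 + I*√148487)*((-488 + 173) - 386583) = (486 + I*√148487)*(-315 - 386583) = (486 + I*√148487)*(-386898) = -188032428 - 386898*I*√148487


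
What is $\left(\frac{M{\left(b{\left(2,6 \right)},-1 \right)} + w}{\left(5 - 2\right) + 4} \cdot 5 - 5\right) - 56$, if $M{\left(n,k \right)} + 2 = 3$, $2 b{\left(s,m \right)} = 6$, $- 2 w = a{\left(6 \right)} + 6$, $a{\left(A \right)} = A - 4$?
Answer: $- \frac{442}{7} \approx -63.143$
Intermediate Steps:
$a{\left(A \right)} = -4 + A$
$w = -4$ ($w = - \frac{\left(-4 + 6\right) + 6}{2} = - \frac{2 + 6}{2} = \left(- \frac{1}{2}\right) 8 = -4$)
$b{\left(s,m \right)} = 3$ ($b{\left(s,m \right)} = \frac{1}{2} \cdot 6 = 3$)
$M{\left(n,k \right)} = 1$ ($M{\left(n,k \right)} = -2 + 3 = 1$)
$\left(\frac{M{\left(b{\left(2,6 \right)},-1 \right)} + w}{\left(5 - 2\right) + 4} \cdot 5 - 5\right) - 56 = \left(\frac{1 - 4}{\left(5 - 2\right) + 4} \cdot 5 - 5\right) - 56 = \left(- \frac{3}{\left(5 - 2\right) + 4} \cdot 5 - 5\right) - 56 = \left(- \frac{3}{3 + 4} \cdot 5 - 5\right) - 56 = \left(- \frac{3}{7} \cdot 5 - 5\right) - 56 = \left(\left(-3\right) \frac{1}{7} \cdot 5 - 5\right) - 56 = \left(\left(- \frac{3}{7}\right) 5 - 5\right) - 56 = \left(- \frac{15}{7} - 5\right) - 56 = - \frac{50}{7} - 56 = - \frac{442}{7}$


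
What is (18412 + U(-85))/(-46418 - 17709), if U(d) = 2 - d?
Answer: -18499/64127 ≈ -0.28847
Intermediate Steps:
(18412 + U(-85))/(-46418 - 17709) = (18412 + (2 - 1*(-85)))/(-46418 - 17709) = (18412 + (2 + 85))/(-64127) = (18412 + 87)*(-1/64127) = 18499*(-1/64127) = -18499/64127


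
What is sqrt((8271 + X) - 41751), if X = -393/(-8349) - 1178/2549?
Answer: I*sqrt(13924241492152605)/644897 ≈ 182.98*I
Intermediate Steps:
X = -2944455/7093867 (X = -393*(-1/8349) - 1178*1/2549 = 131/2783 - 1178/2549 = -2944455/7093867 ≈ -0.41507)
sqrt((8271 + X) - 41751) = sqrt((8271 - 2944455/7093867) - 41751) = sqrt(58670429502/7093867 - 41751) = sqrt(-237505611615/7093867) = I*sqrt(13924241492152605)/644897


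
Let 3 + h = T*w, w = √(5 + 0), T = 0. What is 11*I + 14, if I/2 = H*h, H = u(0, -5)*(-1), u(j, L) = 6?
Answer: 410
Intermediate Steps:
w = √5 ≈ 2.2361
h = -3 (h = -3 + 0*√5 = -3 + 0 = -3)
H = -6 (H = 6*(-1) = -6)
I = 36 (I = 2*(-6*(-3)) = 2*18 = 36)
11*I + 14 = 11*36 + 14 = 396 + 14 = 410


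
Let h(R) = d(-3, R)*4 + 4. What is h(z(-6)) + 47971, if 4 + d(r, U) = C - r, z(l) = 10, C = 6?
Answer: 47995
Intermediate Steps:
d(r, U) = 2 - r (d(r, U) = -4 + (6 - r) = 2 - r)
h(R) = 24 (h(R) = (2 - 1*(-3))*4 + 4 = (2 + 3)*4 + 4 = 5*4 + 4 = 20 + 4 = 24)
h(z(-6)) + 47971 = 24 + 47971 = 47995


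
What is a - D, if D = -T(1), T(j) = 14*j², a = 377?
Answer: 391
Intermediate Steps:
D = -14 (D = -14*1² = -14 ≈ -14.000)
a - D = 377 - 1*(-14) = 377 + 14 = 391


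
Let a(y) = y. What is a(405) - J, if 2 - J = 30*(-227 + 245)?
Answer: 943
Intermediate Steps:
J = -538 (J = 2 - 30*(-227 + 245) = 2 - 30*18 = 2 - 1*540 = 2 - 540 = -538)
a(405) - J = 405 - 1*(-538) = 405 + 538 = 943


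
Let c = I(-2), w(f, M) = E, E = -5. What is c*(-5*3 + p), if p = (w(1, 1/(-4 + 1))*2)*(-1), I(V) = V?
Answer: 10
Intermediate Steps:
w(f, M) = -5
p = 10 (p = -5*2*(-1) = -10*(-1) = 10)
c = -2
c*(-5*3 + p) = -2*(-5*3 + 10) = -2*(-15 + 10) = -2*(-5) = 10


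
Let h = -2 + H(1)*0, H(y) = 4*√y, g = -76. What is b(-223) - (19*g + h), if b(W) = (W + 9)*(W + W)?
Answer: 96890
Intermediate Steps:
b(W) = 2*W*(9 + W) (b(W) = (9 + W)*(2*W) = 2*W*(9 + W))
h = -2 (h = -2 + (4*√1)*0 = -2 + (4*1)*0 = -2 + 4*0 = -2 + 0 = -2)
b(-223) - (19*g + h) = 2*(-223)*(9 - 223) - (19*(-76) - 2) = 2*(-223)*(-214) - (-1444 - 2) = 95444 - 1*(-1446) = 95444 + 1446 = 96890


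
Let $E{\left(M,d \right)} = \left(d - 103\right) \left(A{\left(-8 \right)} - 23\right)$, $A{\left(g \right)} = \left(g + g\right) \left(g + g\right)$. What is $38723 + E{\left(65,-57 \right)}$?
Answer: $1443$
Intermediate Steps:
$A{\left(g \right)} = 4 g^{2}$ ($A{\left(g \right)} = 2 g 2 g = 4 g^{2}$)
$E{\left(M,d \right)} = -23999 + 233 d$ ($E{\left(M,d \right)} = \left(d - 103\right) \left(4 \left(-8\right)^{2} - 23\right) = \left(-103 + d\right) \left(4 \cdot 64 - 23\right) = \left(-103 + d\right) \left(256 - 23\right) = \left(-103 + d\right) 233 = -23999 + 233 d$)
$38723 + E{\left(65,-57 \right)} = 38723 + \left(-23999 + 233 \left(-57\right)\right) = 38723 - 37280 = 1443$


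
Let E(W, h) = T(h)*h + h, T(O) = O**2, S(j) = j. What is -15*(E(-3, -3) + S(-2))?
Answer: 480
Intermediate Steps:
E(W, h) = h + h**3 (E(W, h) = h**2*h + h = h**3 + h = h + h**3)
-15*(E(-3, -3) + S(-2)) = -15*((-3 + (-3)**3) - 2) = -15*((-3 - 27) - 2) = -15*(-30 - 2) = -15*(-32) = 480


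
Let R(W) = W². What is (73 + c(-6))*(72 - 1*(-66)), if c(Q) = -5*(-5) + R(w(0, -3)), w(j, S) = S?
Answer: 14766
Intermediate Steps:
c(Q) = 34 (c(Q) = -5*(-5) + (-3)² = 25 + 9 = 34)
(73 + c(-6))*(72 - 1*(-66)) = (73 + 34)*(72 - 1*(-66)) = 107*(72 + 66) = 107*138 = 14766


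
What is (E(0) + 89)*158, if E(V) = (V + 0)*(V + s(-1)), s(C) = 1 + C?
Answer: 14062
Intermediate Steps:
E(V) = V² (E(V) = (V + 0)*(V + (1 - 1)) = V*(V + 0) = V*V = V²)
(E(0) + 89)*158 = (0² + 89)*158 = (0 + 89)*158 = 89*158 = 14062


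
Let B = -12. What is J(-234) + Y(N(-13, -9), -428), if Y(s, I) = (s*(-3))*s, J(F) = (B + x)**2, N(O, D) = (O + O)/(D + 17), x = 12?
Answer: -507/16 ≈ -31.688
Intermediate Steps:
N(O, D) = 2*O/(17 + D) (N(O, D) = (2*O)/(17 + D) = 2*O/(17 + D))
J(F) = 0 (J(F) = (-12 + 12)**2 = 0**2 = 0)
Y(s, I) = -3*s**2 (Y(s, I) = (-3*s)*s = -3*s**2)
J(-234) + Y(N(-13, -9), -428) = 0 - 3*676/(17 - 9)**2 = 0 - 3*(2*(-13)/8)**2 = 0 - 3*(2*(-13)*(1/8))**2 = 0 - 3*(-13/4)**2 = 0 - 3*169/16 = 0 - 507/16 = -507/16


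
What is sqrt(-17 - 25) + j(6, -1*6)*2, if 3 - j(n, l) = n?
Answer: -6 + I*sqrt(42) ≈ -6.0 + 6.4807*I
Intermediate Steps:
j(n, l) = 3 - n
sqrt(-17 - 25) + j(6, -1*6)*2 = sqrt(-17 - 25) + (3 - 1*6)*2 = sqrt(-42) + (3 - 6)*2 = I*sqrt(42) - 3*2 = I*sqrt(42) - 6 = -6 + I*sqrt(42)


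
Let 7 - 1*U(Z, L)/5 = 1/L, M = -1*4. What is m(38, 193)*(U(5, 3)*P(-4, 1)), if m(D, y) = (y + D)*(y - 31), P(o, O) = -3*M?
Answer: 14968800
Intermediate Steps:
M = -4
P(o, O) = 12 (P(o, O) = -3*(-4) = 12)
U(Z, L) = 35 - 5/L
m(D, y) = (-31 + y)*(D + y) (m(D, y) = (D + y)*(-31 + y) = (-31 + y)*(D + y))
m(38, 193)*(U(5, 3)*P(-4, 1)) = (193**2 - 31*38 - 31*193 + 38*193)*((35 - 5/3)*12) = (37249 - 1178 - 5983 + 7334)*((35 - 5*1/3)*12) = 37422*((35 - 5/3)*12) = 37422*((100/3)*12) = 37422*400 = 14968800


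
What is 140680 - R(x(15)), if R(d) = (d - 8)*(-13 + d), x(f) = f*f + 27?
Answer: 82364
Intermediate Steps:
x(f) = 27 + f² (x(f) = f² + 27 = 27 + f²)
R(d) = (-13 + d)*(-8 + d) (R(d) = (-8 + d)*(-13 + d) = (-13 + d)*(-8 + d))
140680 - R(x(15)) = 140680 - (104 + (27 + 15²)² - 21*(27 + 15²)) = 140680 - (104 + (27 + 225)² - 21*(27 + 225)) = 140680 - (104 + 252² - 21*252) = 140680 - (104 + 63504 - 5292) = 140680 - 1*58316 = 140680 - 58316 = 82364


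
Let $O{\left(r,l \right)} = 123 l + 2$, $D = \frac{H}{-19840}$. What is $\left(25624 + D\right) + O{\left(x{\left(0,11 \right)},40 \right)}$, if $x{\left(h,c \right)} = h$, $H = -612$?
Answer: $\frac{151508313}{4960} \approx 30546.0$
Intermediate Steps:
$D = \frac{153}{4960}$ ($D = - \frac{612}{-19840} = \left(-612\right) \left(- \frac{1}{19840}\right) = \frac{153}{4960} \approx 0.030847$)
$O{\left(r,l \right)} = 2 + 123 l$
$\left(25624 + D\right) + O{\left(x{\left(0,11 \right)},40 \right)} = \left(25624 + \frac{153}{4960}\right) + \left(2 + 123 \cdot 40\right) = \frac{127095193}{4960} + \left(2 + 4920\right) = \frac{127095193}{4960} + 4922 = \frac{151508313}{4960}$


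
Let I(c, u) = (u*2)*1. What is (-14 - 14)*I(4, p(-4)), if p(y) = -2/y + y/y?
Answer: -84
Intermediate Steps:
p(y) = 1 - 2/y (p(y) = -2/y + 1 = 1 - 2/y)
I(c, u) = 2*u (I(c, u) = (2*u)*1 = 2*u)
(-14 - 14)*I(4, p(-4)) = (-14 - 14)*(2*((-2 - 4)/(-4))) = -56*(-¼*(-6)) = -56*3/2 = -28*3 = -84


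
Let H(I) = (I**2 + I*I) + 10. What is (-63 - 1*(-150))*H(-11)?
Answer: 21924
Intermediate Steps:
H(I) = 10 + 2*I**2 (H(I) = (I**2 + I**2) + 10 = 2*I**2 + 10 = 10 + 2*I**2)
(-63 - 1*(-150))*H(-11) = (-63 - 1*(-150))*(10 + 2*(-11)**2) = (-63 + 150)*(10 + 2*121) = 87*(10 + 242) = 87*252 = 21924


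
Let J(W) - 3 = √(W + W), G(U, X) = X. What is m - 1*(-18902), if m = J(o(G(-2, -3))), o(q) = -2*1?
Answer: 18905 + 2*I ≈ 18905.0 + 2.0*I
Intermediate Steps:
o(q) = -2
J(W) = 3 + √2*√W (J(W) = 3 + √(W + W) = 3 + √(2*W) = 3 + √2*√W)
m = 3 + 2*I (m = 3 + √2*√(-2) = 3 + √2*(I*√2) = 3 + 2*I ≈ 3.0 + 2.0*I)
m - 1*(-18902) = (3 + 2*I) - 1*(-18902) = (3 + 2*I) + 18902 = 18905 + 2*I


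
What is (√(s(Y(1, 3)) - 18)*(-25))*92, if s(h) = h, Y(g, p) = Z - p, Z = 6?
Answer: -2300*I*√15 ≈ -8907.9*I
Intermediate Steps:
Y(g, p) = 6 - p
(√(s(Y(1, 3)) - 18)*(-25))*92 = (√((6 - 1*3) - 18)*(-25))*92 = (√((6 - 3) - 18)*(-25))*92 = (√(3 - 18)*(-25))*92 = (√(-15)*(-25))*92 = ((I*√15)*(-25))*92 = -25*I*√15*92 = -2300*I*√15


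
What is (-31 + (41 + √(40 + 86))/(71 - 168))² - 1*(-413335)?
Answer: 3898359445/9409 + 18288*√14/9409 ≈ 4.1433e+5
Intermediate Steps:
(-31 + (41 + √(40 + 86))/(71 - 168))² - 1*(-413335) = (-31 + (41 + √126)/(-97))² + 413335 = (-31 + (41 + 3*√14)*(-1/97))² + 413335 = (-31 + (-41/97 - 3*√14/97))² + 413335 = (-3048/97 - 3*√14/97)² + 413335 = 413335 + (-3048/97 - 3*√14/97)²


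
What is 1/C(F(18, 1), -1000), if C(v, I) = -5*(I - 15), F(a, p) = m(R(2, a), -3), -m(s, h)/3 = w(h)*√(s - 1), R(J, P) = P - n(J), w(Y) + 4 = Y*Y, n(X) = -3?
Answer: 1/5075 ≈ 0.00019704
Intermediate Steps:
w(Y) = -4 + Y² (w(Y) = -4 + Y*Y = -4 + Y²)
R(J, P) = 3 + P (R(J, P) = P - 1*(-3) = P + 3 = 3 + P)
m(s, h) = -3*√(-1 + s)*(-4 + h²) (m(s, h) = -3*(-4 + h²)*√(s - 1) = -3*(-4 + h²)*√(-1 + s) = -3*√(-1 + s)*(-4 + h²))
F(a, p) = -15*√(2 + a) (F(a, p) = 3*√(-1 + (3 + a))*(4 - 1*(-3)²) = 3*√(2 + a)*(4 - 1*9) = 3*√(2 + a)*(4 - 9) = 3*√(2 + a)*(-5) = -15*√(2 + a))
C(v, I) = 75 - 5*I (C(v, I) = -5*(-15 + I) = 75 - 5*I)
1/C(F(18, 1), -1000) = 1/(75 - 5*(-1000)) = 1/(75 + 5000) = 1/5075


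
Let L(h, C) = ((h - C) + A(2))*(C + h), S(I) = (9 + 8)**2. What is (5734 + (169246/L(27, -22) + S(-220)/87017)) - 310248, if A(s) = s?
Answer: -6742235805313/22189335 ≈ -3.0385e+5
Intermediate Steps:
S(I) = 289 (S(I) = 17**2 = 289)
L(h, C) = (C + h)*(2 + h - C) (L(h, C) = ((h - C) + 2)*(C + h) = (2 + h - C)*(C + h) = (C + h)*(2 + h - C))
(5734 + (169246/L(27, -22) + S(-220)/87017)) - 310248 = (5734 + (169246/(27**2 - 1*(-22)**2 + 2*(-22) + 2*27) + 289/87017)) - 310248 = (5734 + (169246/(729 - 1*484 - 44 + 54) + 289*(1/87017))) - 310248 = (5734 + (169246/(729 - 484 - 44 + 54) + 289/87017)) - 310248 = (5734 + (169246/255 + 289/87017)) - 310248 = (5734 + 14727352877/22189335) - 310248 = 141960999767/22189335 - 310248 = -6742235805313/22189335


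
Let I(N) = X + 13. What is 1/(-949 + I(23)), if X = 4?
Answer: -1/932 ≈ -0.0010730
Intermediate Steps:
I(N) = 17 (I(N) = 4 + 13 = 17)
1/(-949 + I(23)) = 1/(-949 + 17) = 1/(-932) = -1/932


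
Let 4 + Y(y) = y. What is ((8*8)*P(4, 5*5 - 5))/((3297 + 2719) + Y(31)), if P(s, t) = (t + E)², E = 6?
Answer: 43264/6043 ≈ 7.1594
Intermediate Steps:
Y(y) = -4 + y
P(s, t) = (6 + t)² (P(s, t) = (t + 6)² = (6 + t)²)
((8*8)*P(4, 5*5 - 5))/((3297 + 2719) + Y(31)) = ((8*8)*(6 + (5*5 - 5))²)/((3297 + 2719) + (-4 + 31)) = (64*(6 + (25 - 5))²)/(6016 + 27) = (64*(6 + 20)²)/6043 = (64*26²)/6043 = (64*676)/6043 = (1/6043)*43264 = 43264/6043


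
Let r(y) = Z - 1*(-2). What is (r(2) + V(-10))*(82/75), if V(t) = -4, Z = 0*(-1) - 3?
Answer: -82/15 ≈ -5.4667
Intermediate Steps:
Z = -3 (Z = 0 - 3 = -3)
r(y) = -1 (r(y) = -3 - 1*(-2) = -3 + 2 = -1)
(r(2) + V(-10))*(82/75) = (-1 - 4)*(82/75) = -410/75 = -5*82/75 = -82/15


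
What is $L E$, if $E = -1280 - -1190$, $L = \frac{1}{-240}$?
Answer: $\frac{3}{8} \approx 0.375$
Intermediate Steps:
$L = - \frac{1}{240} \approx -0.0041667$
$E = -90$ ($E = -1280 + 1190 = -90$)
$L E = \left(- \frac{1}{240}\right) \left(-90\right) = \frac{3}{8}$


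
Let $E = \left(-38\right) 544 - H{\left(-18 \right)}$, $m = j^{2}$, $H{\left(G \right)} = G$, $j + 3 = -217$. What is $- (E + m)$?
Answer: $-27746$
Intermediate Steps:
$j = -220$ ($j = -3 - 217 = -220$)
$m = 48400$ ($m = \left(-220\right)^{2} = 48400$)
$E = -20654$ ($E = \left(-38\right) 544 - -18 = -20672 + 18 = -20654$)
$- (E + m) = - (-20654 + 48400) = \left(-1\right) 27746 = -27746$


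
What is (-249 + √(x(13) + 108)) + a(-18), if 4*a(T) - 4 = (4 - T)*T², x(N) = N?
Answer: 1545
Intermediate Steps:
a(T) = 1 + T²*(4 - T)/4 (a(T) = 1 + ((4 - T)*T²)/4 = 1 + (T²*(4 - T))/4 = 1 + T²*(4 - T)/4)
(-249 + √(x(13) + 108)) + a(-18) = (-249 + √(13 + 108)) + (1 + (-18)² - ¼*(-18)³) = (-249 + √121) + (1 + 324 - ¼*(-5832)) = (-249 + 11) + (1 + 324 + 1458) = -238 + 1783 = 1545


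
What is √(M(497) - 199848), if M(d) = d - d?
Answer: 2*I*√49962 ≈ 447.04*I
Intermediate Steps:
M(d) = 0
√(M(497) - 199848) = √(0 - 199848) = √(-199848) = 2*I*√49962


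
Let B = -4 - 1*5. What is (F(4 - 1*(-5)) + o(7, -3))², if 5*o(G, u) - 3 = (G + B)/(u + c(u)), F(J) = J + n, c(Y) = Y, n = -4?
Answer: 289/9 ≈ 32.111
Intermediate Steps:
B = -9 (B = -4 - 5 = -9)
F(J) = -4 + J (F(J) = J - 4 = -4 + J)
o(G, u) = ⅗ + (-9 + G)/(10*u) (o(G, u) = ⅗ + ((G - 9)/(u + u))/5 = ⅗ + ((-9 + G)/((2*u)))/5 = ⅗ + ((-9 + G)*(1/(2*u)))/5 = ⅗ + ((-9 + G)/(2*u))/5 = ⅗ + (-9 + G)/(10*u))
(F(4 - 1*(-5)) + o(7, -3))² = ((-4 + (4 - 1*(-5))) + (⅒)*(-9 + 7 + 6*(-3))/(-3))² = ((-4 + (4 + 5)) + (⅒)*(-⅓)*(-9 + 7 - 18))² = ((-4 + 9) + (⅒)*(-⅓)*(-20))² = (5 + ⅔)² = (17/3)² = 289/9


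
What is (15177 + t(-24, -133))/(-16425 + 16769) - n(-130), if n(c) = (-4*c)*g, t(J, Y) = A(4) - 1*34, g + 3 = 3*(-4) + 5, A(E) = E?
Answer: 1803947/344 ≈ 5244.0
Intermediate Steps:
g = -10 (g = -3 + (3*(-4) + 5) = -3 + (-12 + 5) = -3 - 7 = -10)
t(J, Y) = -30 (t(J, Y) = 4 - 1*34 = 4 - 34 = -30)
n(c) = 40*c (n(c) = -4*c*(-10) = 40*c)
(15177 + t(-24, -133))/(-16425 + 16769) - n(-130) = (15177 - 30)/(-16425 + 16769) - 40*(-130) = 15147/344 - 1*(-5200) = 15147*(1/344) + 5200 = 15147/344 + 5200 = 1803947/344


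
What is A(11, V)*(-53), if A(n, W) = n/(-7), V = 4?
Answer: 583/7 ≈ 83.286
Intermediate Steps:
A(n, W) = -n/7 (A(n, W) = n*(-⅐) = -n/7)
A(11, V)*(-53) = -⅐*11*(-53) = -11/7*(-53) = 583/7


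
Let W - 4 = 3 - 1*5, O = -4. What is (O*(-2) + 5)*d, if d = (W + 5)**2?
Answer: 637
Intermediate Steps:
W = 2 (W = 4 + (3 - 1*5) = 4 + (3 - 5) = 4 - 2 = 2)
d = 49 (d = (2 + 5)**2 = 7**2 = 49)
(O*(-2) + 5)*d = (-4*(-2) + 5)*49 = (8 + 5)*49 = 13*49 = 637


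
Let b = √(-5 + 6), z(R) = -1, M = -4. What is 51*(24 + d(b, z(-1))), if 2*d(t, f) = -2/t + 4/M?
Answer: 2295/2 ≈ 1147.5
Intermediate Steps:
b = 1 (b = √1 = 1)
d(t, f) = -½ - 1/t (d(t, f) = (-2/t + 4/(-4))/2 = (-2/t + 4*(-¼))/2 = (-2/t - 1)/2 = (-1 - 2/t)/2 = -½ - 1/t)
51*(24 + d(b, z(-1))) = 51*(24 + (½)*(-2 - 1*1)/1) = 51*(24 + (½)*1*(-2 - 1)) = 51*(24 + (½)*1*(-3)) = 51*(24 - 3/2) = 51*(45/2) = 2295/2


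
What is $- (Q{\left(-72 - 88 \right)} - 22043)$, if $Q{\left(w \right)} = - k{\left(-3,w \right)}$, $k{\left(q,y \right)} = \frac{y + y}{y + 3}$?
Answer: $\frac{3461071}{157} \approx 22045.0$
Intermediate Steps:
$k{\left(q,y \right)} = \frac{2 y}{3 + y}$
$Q{\left(w \right)} = - \frac{2 w}{3 + w}$
$- (Q{\left(-72 - 88 \right)} - 22043) = - (- \frac{2 \left(-72 - 88\right)}{3 - 160} - 22043) = - (\left(-2\right) \left(-160\right) \frac{1}{3 - 160} - 22043) = - (\left(-2\right) \left(-160\right) \frac{1}{-157} - 22043) = - (\left(-2\right) \left(-160\right) \left(- \frac{1}{157}\right) - 22043) = - (- \frac{320}{157} - 22043) = \left(-1\right) \left(- \frac{3461071}{157}\right) = \frac{3461071}{157}$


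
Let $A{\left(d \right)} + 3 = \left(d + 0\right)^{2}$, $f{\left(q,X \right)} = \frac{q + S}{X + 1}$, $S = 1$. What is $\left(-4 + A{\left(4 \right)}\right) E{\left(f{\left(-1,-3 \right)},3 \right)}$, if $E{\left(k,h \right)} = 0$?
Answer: $0$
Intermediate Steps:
$f{\left(q,X \right)} = \frac{1 + q}{1 + X}$ ($f{\left(q,X \right)} = \frac{q + 1}{X + 1} = \frac{1 + q}{1 + X}$)
$A{\left(d \right)} = -3 + d^{2}$ ($A{\left(d \right)} = -3 + \left(d + 0\right)^{2} = -3 + d^{2}$)
$\left(-4 + A{\left(4 \right)}\right) E{\left(f{\left(-1,-3 \right)},3 \right)} = \left(-4 - \left(3 - 4^{2}\right)\right) 0 = \left(-4 + \left(-3 + 16\right)\right) 0 = \left(-4 + 13\right) 0 = 9 \cdot 0 = 0$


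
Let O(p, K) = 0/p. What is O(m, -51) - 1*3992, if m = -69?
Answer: -3992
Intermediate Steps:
O(p, K) = 0
O(m, -51) - 1*3992 = 0 - 1*3992 = 0 - 3992 = -3992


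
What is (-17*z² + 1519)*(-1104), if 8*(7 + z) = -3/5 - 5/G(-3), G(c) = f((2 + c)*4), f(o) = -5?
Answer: -19260867/25 ≈ -7.7044e+5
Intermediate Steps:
G(c) = -5
z = -139/20 (z = -7 + (-3/5 - 5/(-5))/8 = -7 + (-3*⅕ - 5*(-⅕))/8 = -7 + (-⅗ + 1)/8 = -7 + (⅛)*(⅖) = -7 + 1/20 = -139/20 ≈ -6.9500)
(-17*z² + 1519)*(-1104) = (-17*(-139/20)² + 1519)*(-1104) = (-17*19321/400 + 1519)*(-1104) = (-328457/400 + 1519)*(-1104) = (279143/400)*(-1104) = -19260867/25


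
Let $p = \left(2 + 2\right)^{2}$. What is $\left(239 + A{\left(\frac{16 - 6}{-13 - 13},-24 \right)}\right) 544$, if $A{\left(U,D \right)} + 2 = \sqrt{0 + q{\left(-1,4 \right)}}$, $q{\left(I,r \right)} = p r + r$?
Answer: $128928 + 1088 \sqrt{17} \approx 1.3341 \cdot 10^{5}$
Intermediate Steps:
$p = 16$ ($p = 4^{2} = 16$)
$q{\left(I,r \right)} = 17 r$ ($q{\left(I,r \right)} = 16 r + r = 17 r$)
$A{\left(U,D \right)} = -2 + 2 \sqrt{17}$ ($A{\left(U,D \right)} = -2 + \sqrt{0 + 17 \cdot 4} = -2 + \sqrt{0 + 68} = -2 + \sqrt{68} = -2 + 2 \sqrt{17}$)
$\left(239 + A{\left(\frac{16 - 6}{-13 - 13},-24 \right)}\right) 544 = \left(239 - \left(2 - 2 \sqrt{17}\right)\right) 544 = \left(237 + 2 \sqrt{17}\right) 544 = 128928 + 1088 \sqrt{17}$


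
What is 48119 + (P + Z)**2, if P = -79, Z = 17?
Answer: 51963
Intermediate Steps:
48119 + (P + Z)**2 = 48119 + (-79 + 17)**2 = 48119 + (-62)**2 = 48119 + 3844 = 51963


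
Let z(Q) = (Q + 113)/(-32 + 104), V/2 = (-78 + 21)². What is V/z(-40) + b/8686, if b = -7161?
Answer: 4063274463/634078 ≈ 6408.2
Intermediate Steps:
V = 6498 (V = 2*(-78 + 21)² = 2*(-57)² = 2*3249 = 6498)
z(Q) = 113/72 + Q/72 (z(Q) = (113 + Q)/72 = (113 + Q)*(1/72) = 113/72 + Q/72)
V/z(-40) + b/8686 = 6498/(113/72 + (1/72)*(-40)) - 7161/8686 = 6498/(113/72 - 5/9) - 7161*1/8686 = 6498/(73/72) - 7161/8686 = 6498*(72/73) - 7161/8686 = 467856/73 - 7161/8686 = 4063274463/634078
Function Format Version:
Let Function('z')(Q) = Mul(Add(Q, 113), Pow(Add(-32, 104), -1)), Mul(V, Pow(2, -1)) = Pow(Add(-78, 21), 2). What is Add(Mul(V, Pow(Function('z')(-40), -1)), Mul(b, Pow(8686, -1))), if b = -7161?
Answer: Rational(4063274463, 634078) ≈ 6408.2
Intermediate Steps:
V = 6498 (V = Mul(2, Pow(Add(-78, 21), 2)) = Mul(2, Pow(-57, 2)) = Mul(2, 3249) = 6498)
Function('z')(Q) = Add(Rational(113, 72), Mul(Rational(1, 72), Q)) (Function('z')(Q) = Mul(Add(113, Q), Pow(72, -1)) = Mul(Add(113, Q), Rational(1, 72)) = Add(Rational(113, 72), Mul(Rational(1, 72), Q)))
Add(Mul(V, Pow(Function('z')(-40), -1)), Mul(b, Pow(8686, -1))) = Add(Mul(6498, Pow(Add(Rational(113, 72), Mul(Rational(1, 72), -40)), -1)), Mul(-7161, Pow(8686, -1))) = Add(Mul(6498, Pow(Add(Rational(113, 72), Rational(-5, 9)), -1)), Mul(-7161, Rational(1, 8686))) = Add(Mul(6498, Pow(Rational(73, 72), -1)), Rational(-7161, 8686)) = Add(Mul(6498, Rational(72, 73)), Rational(-7161, 8686)) = Add(Rational(467856, 73), Rational(-7161, 8686)) = Rational(4063274463, 634078)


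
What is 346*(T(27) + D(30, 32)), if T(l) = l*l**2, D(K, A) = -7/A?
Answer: 108963877/16 ≈ 6.8102e+6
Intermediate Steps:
T(l) = l**3
346*(T(27) + D(30, 32)) = 346*(27**3 - 7/32) = 346*(19683 - 7*1/32) = 346*(19683 - 7/32) = 346*(629849/32) = 108963877/16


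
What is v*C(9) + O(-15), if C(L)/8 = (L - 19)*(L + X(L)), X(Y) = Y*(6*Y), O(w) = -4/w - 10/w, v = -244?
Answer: 144936014/15 ≈ 9.6624e+6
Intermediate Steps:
O(w) = -14/w
X(Y) = 6*Y²
C(L) = 8*(-19 + L)*(L + 6*L²) (C(L) = 8*((L - 19)*(L + 6*L²)) = 8*((-19 + L)*(L + 6*L²)) = 8*(-19 + L)*(L + 6*L²))
v*C(9) + O(-15) = -1952*9*(-19 - 113*9 + 6*9²) - 14/(-15) = -1952*9*(-19 - 1017 + 6*81) - 14*(-1/15) = -1952*9*(-19 - 1017 + 486) + 14/15 = -1952*9*(-550) + 14/15 = -244*(-39600) + 14/15 = 9662400 + 14/15 = 144936014/15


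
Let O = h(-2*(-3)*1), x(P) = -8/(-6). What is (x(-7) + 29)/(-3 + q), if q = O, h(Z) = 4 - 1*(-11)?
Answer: 91/36 ≈ 2.5278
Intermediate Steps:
x(P) = 4/3 (x(P) = -8*(-⅙) = 4/3)
h(Z) = 15 (h(Z) = 4 + 11 = 15)
O = 15
q = 15
(x(-7) + 29)/(-3 + q) = (4/3 + 29)/(-3 + 15) = (91/3)/12 = (91/3)*(1/12) = 91/36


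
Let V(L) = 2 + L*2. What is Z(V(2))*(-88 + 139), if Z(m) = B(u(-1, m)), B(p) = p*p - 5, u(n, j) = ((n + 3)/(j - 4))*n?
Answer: -204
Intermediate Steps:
V(L) = 2 + 2*L
u(n, j) = n*(3 + n)/(-4 + j) (u(n, j) = ((3 + n)/(-4 + j))*n = n*(3 + n)/(-4 + j))
B(p) = -5 + p² (B(p) = p² - 5 = -5 + p²)
Z(m) = -5 + 4/(-4 + m)² (Z(m) = -5 + (-(3 - 1)/(-4 + m))² = -5 + (-1*2/(-4 + m))² = -5 + (-2/(-4 + m))² = -5 + 4/(-4 + m)²)
Z(V(2))*(-88 + 139) = (-5 + 4/(-4 + (2 + 2*2))²)*(-88 + 139) = (-5 + 4/(-4 + (2 + 4))²)*51 = (-5 + 4/(-4 + 6)²)*51 = (-5 + 4/2²)*51 = (-5 + 4*(¼))*51 = (-5 + 1)*51 = -4*51 = -204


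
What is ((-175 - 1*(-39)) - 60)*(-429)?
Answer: 84084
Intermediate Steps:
((-175 - 1*(-39)) - 60)*(-429) = ((-175 + 39) - 60)*(-429) = (-136 - 60)*(-429) = -196*(-429) = 84084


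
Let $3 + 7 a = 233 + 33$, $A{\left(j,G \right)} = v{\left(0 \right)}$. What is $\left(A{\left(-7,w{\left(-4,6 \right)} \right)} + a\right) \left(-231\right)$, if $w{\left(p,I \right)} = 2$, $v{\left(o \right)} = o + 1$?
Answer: $-8910$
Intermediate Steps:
$v{\left(o \right)} = 1 + o$
$A{\left(j,G \right)} = 1$ ($A{\left(j,G \right)} = 1 + 0 = 1$)
$a = \frac{263}{7}$ ($a = - \frac{3}{7} + \frac{233 + 33}{7} = - \frac{3}{7} + \frac{1}{7} \cdot 266 = - \frac{3}{7} + 38 = \frac{263}{7} \approx 37.571$)
$\left(A{\left(-7,w{\left(-4,6 \right)} \right)} + a\right) \left(-231\right) = \left(1 + \frac{263}{7}\right) \left(-231\right) = \frac{270}{7} \left(-231\right) = -8910$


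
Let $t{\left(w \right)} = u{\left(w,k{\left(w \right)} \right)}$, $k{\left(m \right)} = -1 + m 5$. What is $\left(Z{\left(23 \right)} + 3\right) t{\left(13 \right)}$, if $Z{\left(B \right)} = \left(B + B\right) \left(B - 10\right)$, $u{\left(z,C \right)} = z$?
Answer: $7813$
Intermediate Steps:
$k{\left(m \right)} = -1 + 5 m$
$Z{\left(B \right)} = 2 B \left(-10 + B\right)$
$t{\left(w \right)} = w$
$\left(Z{\left(23 \right)} + 3\right) t{\left(13 \right)} = \left(2 \cdot 23 \left(-10 + 23\right) + 3\right) 13 = \left(2 \cdot 23 \cdot 13 + 3\right) 13 = \left(598 + 3\right) 13 = 601 \cdot 13 = 7813$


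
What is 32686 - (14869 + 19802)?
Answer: -1985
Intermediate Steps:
32686 - (14869 + 19802) = 32686 - 1*34671 = 32686 - 34671 = -1985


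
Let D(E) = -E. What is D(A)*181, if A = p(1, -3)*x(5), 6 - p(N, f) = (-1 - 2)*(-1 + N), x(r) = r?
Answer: -5430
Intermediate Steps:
p(N, f) = 3 + 3*N (p(N, f) = 6 - (-1 - 2)*(-1 + N) = 6 - (-3)*(-1 + N) = 6 - (3 - 3*N) = 6 + (-3 + 3*N) = 3 + 3*N)
A = 30 (A = (3 + 3*1)*5 = (3 + 3)*5 = 6*5 = 30)
D(A)*181 = -1*30*181 = -30*181 = -5430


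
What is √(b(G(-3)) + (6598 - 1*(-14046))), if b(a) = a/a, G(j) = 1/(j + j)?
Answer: √20645 ≈ 143.68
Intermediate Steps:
G(j) = 1/(2*j)
b(a) = 1
√(b(G(-3)) + (6598 - 1*(-14046))) = √(1 + (6598 - 1*(-14046))) = √(1 + (6598 + 14046)) = √(1 + 20644) = √20645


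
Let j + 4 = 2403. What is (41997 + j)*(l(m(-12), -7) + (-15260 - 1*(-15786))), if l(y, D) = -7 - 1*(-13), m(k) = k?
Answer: 23618672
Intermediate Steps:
j = 2399 (j = -4 + 2403 = 2399)
l(y, D) = 6 (l(y, D) = -7 + 13 = 6)
(41997 + j)*(l(m(-12), -7) + (-15260 - 1*(-15786))) = (41997 + 2399)*(6 + (-15260 - 1*(-15786))) = 44396*(6 + (-15260 + 15786)) = 44396*(6 + 526) = 44396*532 = 23618672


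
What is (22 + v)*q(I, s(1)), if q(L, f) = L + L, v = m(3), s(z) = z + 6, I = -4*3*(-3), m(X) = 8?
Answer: 2160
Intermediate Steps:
I = 36 (I = -12*(-3) = 36)
s(z) = 6 + z
v = 8
q(L, f) = 2*L
(22 + v)*q(I, s(1)) = (22 + 8)*(2*36) = 30*72 = 2160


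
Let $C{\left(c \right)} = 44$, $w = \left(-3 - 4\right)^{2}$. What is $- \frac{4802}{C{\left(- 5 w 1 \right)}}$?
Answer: $- \frac{2401}{22} \approx -109.14$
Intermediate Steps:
$w = 49$ ($w = \left(-7\right)^{2} = 49$)
$- \frac{4802}{C{\left(- 5 w 1 \right)}} = - \frac{4802}{44} = \left(-4802\right) \frac{1}{44} = - \frac{2401}{22}$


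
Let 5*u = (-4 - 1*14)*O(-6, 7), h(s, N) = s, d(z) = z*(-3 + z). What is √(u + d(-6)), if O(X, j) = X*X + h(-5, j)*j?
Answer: 6*√35/5 ≈ 7.0993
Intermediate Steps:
O(X, j) = X² - 5*j (O(X, j) = X*X - 5*j = X² - 5*j)
u = -18/5 (u = ((-4 - 1*14)*((-6)² - 5*7))/5 = ((-4 - 14)*(36 - 35))/5 = (-18*1)/5 = (⅕)*(-18) = -18/5 ≈ -3.6000)
√(u + d(-6)) = √(-18/5 - 6*(-3 - 6)) = √(-18/5 - 6*(-9)) = √(-18/5 + 54) = √(252/5) = 6*√35/5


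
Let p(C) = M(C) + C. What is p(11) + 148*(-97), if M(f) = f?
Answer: -14334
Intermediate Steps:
p(C) = 2*C (p(C) = C + C = 2*C)
p(11) + 148*(-97) = 2*11 + 148*(-97) = 22 - 14356 = -14334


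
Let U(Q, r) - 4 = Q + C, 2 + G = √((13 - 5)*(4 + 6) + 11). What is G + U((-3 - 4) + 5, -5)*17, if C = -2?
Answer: -2 + √91 ≈ 7.5394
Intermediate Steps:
G = -2 + √91 (G = -2 + √((13 - 5)*(4 + 6) + 11) = -2 + √(8*10 + 11) = -2 + √(80 + 11) = -2 + √91 ≈ 7.5394)
U(Q, r) = 2 + Q (U(Q, r) = 4 + (Q - 2) = 4 + (-2 + Q) = 2 + Q)
G + U((-3 - 4) + 5, -5)*17 = (-2 + √91) + (2 + ((-3 - 4) + 5))*17 = (-2 + √91) + (2 + (-7 + 5))*17 = (-2 + √91) + (2 - 2)*17 = (-2 + √91) + 0*17 = (-2 + √91) + 0 = -2 + √91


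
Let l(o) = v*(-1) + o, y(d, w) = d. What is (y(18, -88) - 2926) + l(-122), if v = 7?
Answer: -3037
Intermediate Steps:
l(o) = -7 + o (l(o) = 7*(-1) + o = -7 + o)
(y(18, -88) - 2926) + l(-122) = (18 - 2926) + (-7 - 122) = -2908 - 129 = -3037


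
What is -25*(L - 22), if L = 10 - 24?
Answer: 900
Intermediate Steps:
L = -14
-25*(L - 22) = -25*(-14 - 22) = -25*(-36) = 900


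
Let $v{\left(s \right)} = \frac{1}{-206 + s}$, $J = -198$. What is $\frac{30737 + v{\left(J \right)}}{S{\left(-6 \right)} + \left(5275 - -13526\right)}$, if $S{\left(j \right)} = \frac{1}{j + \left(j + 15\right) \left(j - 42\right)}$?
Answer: $\frac{2719486593}{1663437074} \approx 1.6349$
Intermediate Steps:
$S{\left(j \right)} = \frac{1}{j + \left(-42 + j\right) \left(15 + j\right)}$ ($S{\left(j \right)} = \frac{1}{j + \left(15 + j\right) \left(-42 + j\right)} = \frac{1}{j + \left(-42 + j\right) \left(15 + j\right)}$)
$\frac{30737 + v{\left(J \right)}}{S{\left(-6 \right)} + \left(5275 - -13526\right)} = \frac{30737 + \frac{1}{-206 - 198}}{\frac{1}{-630 + \left(-6\right)^{2} - -156} + \left(5275 - -13526\right)} = \frac{30737 + \frac{1}{-404}}{\frac{1}{-630 + 36 + 156} + \left(5275 + 13526\right)} = \frac{30737 - \frac{1}{404}}{\frac{1}{-438} + 18801} = \frac{12417747}{404 \left(- \frac{1}{438} + 18801\right)} = \frac{12417747}{404 \cdot \frac{8234837}{438}} = \frac{12417747}{404} \cdot \frac{438}{8234837} = \frac{2719486593}{1663437074}$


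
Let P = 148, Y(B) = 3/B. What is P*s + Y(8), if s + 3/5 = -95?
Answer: -565937/40 ≈ -14148.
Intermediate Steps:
s = -478/5 (s = -3/5 - 95 = -478/5 ≈ -95.600)
P*s + Y(8) = 148*(-478/5) + 3/8 = -70744/5 + 3*(1/8) = -70744/5 + 3/8 = -565937/40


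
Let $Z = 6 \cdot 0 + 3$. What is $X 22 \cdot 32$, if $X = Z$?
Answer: $2112$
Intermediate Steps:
$Z = 3$ ($Z = 0 + 3 = 3$)
$X = 3$
$X 22 \cdot 32 = 3 \cdot 22 \cdot 32 = 66 \cdot 32 = 2112$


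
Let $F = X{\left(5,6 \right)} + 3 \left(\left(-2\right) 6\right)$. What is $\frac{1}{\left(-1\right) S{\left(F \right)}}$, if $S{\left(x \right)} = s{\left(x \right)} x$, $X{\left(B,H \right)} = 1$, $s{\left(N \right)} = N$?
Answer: $- \frac{1}{1225} \approx -0.00081633$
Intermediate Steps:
$F = -35$ ($F = 1 + 3 \left(\left(-2\right) 6\right) = 1 + 3 \left(-12\right) = 1 - 36 = -35$)
$S{\left(x \right)} = x^{2}$ ($S{\left(x \right)} = x x = x^{2}$)
$\frac{1}{\left(-1\right) S{\left(F \right)}} = \frac{1}{\left(-1\right) \left(-35\right)^{2}} = \frac{1}{\left(-1\right) 1225} = \frac{1}{-1225} = - \frac{1}{1225}$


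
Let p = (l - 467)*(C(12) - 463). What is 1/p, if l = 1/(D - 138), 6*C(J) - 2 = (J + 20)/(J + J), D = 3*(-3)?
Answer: 1323/285721300 ≈ 4.6304e-6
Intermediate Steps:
D = -9
C(J) = ⅓ + (20 + J)/(12*J) (C(J) = ⅓ + ((J + 20)/(J + J))/6 = ⅓ + ((20 + J)/((2*J)))/6 = ⅓ + ((20 + J)*(1/(2*J)))/6 = ⅓ + ((20 + J)/(2*J))/6 = ⅓ + (20 + J)/(12*J))
l = -1/147 (l = 1/(-9 - 138) = 1/(-147) = -1/147 ≈ -0.0068027)
p = 285721300/1323 (p = (-1/147 - 467)*((5/12)*(4 + 12)/12 - 463) = -68650*((5/12)*(1/12)*16 - 463)/147 = -68650*(5/9 - 463)/147 = -68650/147*(-4162/9) = 285721300/1323 ≈ 2.1596e+5)
1/p = 1/(285721300/1323) = 1323/285721300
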